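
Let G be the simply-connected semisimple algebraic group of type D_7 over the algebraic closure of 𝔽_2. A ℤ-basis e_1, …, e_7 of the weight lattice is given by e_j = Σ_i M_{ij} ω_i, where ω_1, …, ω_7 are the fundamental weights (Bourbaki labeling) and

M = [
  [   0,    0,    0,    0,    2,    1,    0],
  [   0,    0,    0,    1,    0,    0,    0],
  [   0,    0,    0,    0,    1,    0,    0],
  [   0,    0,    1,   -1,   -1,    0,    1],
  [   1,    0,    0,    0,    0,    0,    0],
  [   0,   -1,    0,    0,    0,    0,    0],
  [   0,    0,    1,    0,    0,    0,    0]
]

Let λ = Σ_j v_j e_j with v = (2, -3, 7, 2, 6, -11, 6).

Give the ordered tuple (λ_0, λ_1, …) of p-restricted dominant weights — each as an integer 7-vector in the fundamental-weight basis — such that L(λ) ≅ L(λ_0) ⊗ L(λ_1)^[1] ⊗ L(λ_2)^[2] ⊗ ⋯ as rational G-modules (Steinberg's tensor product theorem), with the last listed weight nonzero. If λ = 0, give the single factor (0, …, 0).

Change of basis e → ω: c = M·v where v = (2, -3, 7, 2, 6, -11, 6):
  c_1 = (0)·(2) + (0)·(-3) + (0)·(7) + (0)·(2) + (2)·(6) + (1)·(-11) + (0)·(6) = 1
  c_2 = (0)·(2) + (0)·(-3) + (0)·(7) + (1)·(2) + (0)·(6) + (0)·(-11) + (0)·(6) = 2
  c_3 = (0)·(2) + (0)·(-3) + (0)·(7) + (0)·(2) + (1)·(6) + (0)·(-11) + (0)·(6) = 6
  c_4 = (0)·(2) + (0)·(-3) + (1)·(7) + (-1)·(2) + (-1)·(6) + (0)·(-11) + (1)·(6) = 5
  c_5 = (1)·(2) + (0)·(-3) + (0)·(7) + (0)·(2) + (0)·(6) + (0)·(-11) + (0)·(6) = 2
  c_6 = (0)·(2) + (-1)·(-3) + (0)·(7) + (0)·(2) + (0)·(6) + (0)·(-11) + (0)·(6) = 3
  c_7 = (0)·(2) + (0)·(-3) + (1)·(7) + (0)·(2) + (0)·(6) + (0)·(-11) + (0)·(6) = 7
Base-2 expansion of each c_i:
  c_1 = 1 = 1·2^0
  c_2 = 2 = 0·2^0 + 1·2^1
  c_3 = 6 = 0·2^0 + 1·2^1 + 1·2^2
  c_4 = 5 = 1·2^0 + 0·2^1 + 1·2^2
  c_5 = 2 = 0·2^0 + 1·2^1
  c_6 = 3 = 1·2^0 + 1·2^1
  c_7 = 7 = 1·2^0 + 1·2^1 + 1·2^2
p-restricted factor λ_0 = (1, 0, 0, 1, 0, 1, 1)
p-restricted factor λ_1 = (0, 1, 1, 0, 1, 1, 1)
p-restricted factor λ_2 = (0, 0, 1, 1, 0, 0, 1)

((1, 0, 0, 1, 0, 1, 1), (0, 1, 1, 0, 1, 1, 1), (0, 0, 1, 1, 0, 0, 1))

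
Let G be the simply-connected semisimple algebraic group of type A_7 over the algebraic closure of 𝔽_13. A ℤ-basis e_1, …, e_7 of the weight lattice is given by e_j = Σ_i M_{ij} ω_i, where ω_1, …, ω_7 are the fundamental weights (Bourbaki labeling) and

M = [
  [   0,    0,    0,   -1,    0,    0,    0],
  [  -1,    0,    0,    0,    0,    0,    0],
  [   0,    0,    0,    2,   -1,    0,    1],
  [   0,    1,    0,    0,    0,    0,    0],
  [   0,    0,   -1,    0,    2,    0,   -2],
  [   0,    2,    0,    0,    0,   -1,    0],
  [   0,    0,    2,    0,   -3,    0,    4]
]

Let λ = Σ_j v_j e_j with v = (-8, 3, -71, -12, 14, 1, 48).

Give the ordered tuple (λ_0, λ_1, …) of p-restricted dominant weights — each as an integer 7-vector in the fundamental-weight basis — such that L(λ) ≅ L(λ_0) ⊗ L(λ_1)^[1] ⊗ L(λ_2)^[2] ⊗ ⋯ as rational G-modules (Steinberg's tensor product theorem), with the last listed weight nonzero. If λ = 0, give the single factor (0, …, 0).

Compute c_i = Σ_j M_{ij} v_j with v = (-8, 3, -71, -12, 14, 1, 48):
  c_1 = (0)·(-8) + 0·3 + (0)·(-71) + (-1)·(-12) + 0·14 + 0·1 + 0·48 = 12
  c_2 = (-1)·(-8) + 0·3 + (0)·(-71) + (0)·(-12) + 0·14 + 0·1 + 0·48 = 8
  c_3 = (0)·(-8) + 0·3 + (0)·(-71) + (2)·(-12) + (-1)·(14) + 0·1 + 1·48 = 10
  c_4 = (0)·(-8) + 1·3 + (0)·(-71) + (0)·(-12) + 0·14 + 0·1 + 0·48 = 3
  c_5 = (0)·(-8) + 0·3 + (-1)·(-71) + (0)·(-12) + 2·14 + 0·1 + (-2)·(48) = 3
  c_6 = (0)·(-8) + 2·3 + (0)·(-71) + (0)·(-12) + 0·14 + (-1)·(1) + 0·48 = 5
  c_7 = (0)·(-8) + 0·3 + (2)·(-71) + (0)·(-12) + (-3)·(14) + 0·1 + 4·48 = 8
Expand coordinatewise in base 13:
  c_1 = 12 = 12·13^0
  c_2 = 8 = 8·13^0
  c_3 = 10 = 10·13^0
  c_4 = 3 = 3·13^0
  c_5 = 3 = 3·13^0
  c_6 = 5 = 5·13^0
  c_7 = 8 = 8·13^0
p-restricted factor λ_0 = (12, 8, 10, 3, 3, 5, 8)

((12, 8, 10, 3, 3, 5, 8),)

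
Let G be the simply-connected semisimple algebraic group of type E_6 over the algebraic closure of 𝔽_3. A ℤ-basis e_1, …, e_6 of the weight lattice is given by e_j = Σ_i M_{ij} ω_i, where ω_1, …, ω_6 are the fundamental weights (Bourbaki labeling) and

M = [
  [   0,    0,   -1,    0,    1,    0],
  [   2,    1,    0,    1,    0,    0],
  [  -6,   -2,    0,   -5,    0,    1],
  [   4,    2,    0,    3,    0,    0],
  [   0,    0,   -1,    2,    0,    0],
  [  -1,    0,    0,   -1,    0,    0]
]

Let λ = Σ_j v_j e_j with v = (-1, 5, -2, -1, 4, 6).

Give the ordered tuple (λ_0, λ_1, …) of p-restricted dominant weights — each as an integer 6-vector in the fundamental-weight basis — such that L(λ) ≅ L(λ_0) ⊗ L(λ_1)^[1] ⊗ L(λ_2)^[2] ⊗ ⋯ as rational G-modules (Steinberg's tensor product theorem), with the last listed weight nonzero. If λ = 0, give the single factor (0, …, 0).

((0, 2, 1, 0, 0, 2), (2, 0, 2, 1, 0, 0))

ω-coordinates c = M·v, v = (-1, 5, -2, -1, 4, 6):
  c_1 = 0*-1 + 0*5 + -1*-2 + 0*-1 + 1*4 + 0*6 = 6
  c_2 = 2*-1 + 1*5 + 0*-2 + 1*-1 + 0*4 + 0*6 = 2
  c_3 = -6*-1 + -2*5 + 0*-2 + -5*-1 + 0*4 + 1*6 = 7
  c_4 = 4*-1 + 2*5 + 0*-2 + 3*-1 + 0*4 + 0*6 = 3
  c_5 = 0*-1 + 0*5 + -1*-2 + 2*-1 + 0*4 + 0*6 = 0
  c_6 = -1*-1 + 0*5 + 0*-2 + -1*-1 + 0*4 + 0*6 = 2
Writing each c_i in base p = 3:
  c_1 = 6 = 0·3^0 + 2·3^1
  c_2 = 2 = 2·3^0
  c_3 = 7 = 1·3^0 + 2·3^1
  c_4 = 3 = 0·3^0 + 1·3^1
  c_5 = 0
  c_6 = 2 = 2·3^0
Factor λ_0 = (0, 2, 1, 0, 0, 2)
Factor λ_1 = (2, 0, 2, 1, 0, 0)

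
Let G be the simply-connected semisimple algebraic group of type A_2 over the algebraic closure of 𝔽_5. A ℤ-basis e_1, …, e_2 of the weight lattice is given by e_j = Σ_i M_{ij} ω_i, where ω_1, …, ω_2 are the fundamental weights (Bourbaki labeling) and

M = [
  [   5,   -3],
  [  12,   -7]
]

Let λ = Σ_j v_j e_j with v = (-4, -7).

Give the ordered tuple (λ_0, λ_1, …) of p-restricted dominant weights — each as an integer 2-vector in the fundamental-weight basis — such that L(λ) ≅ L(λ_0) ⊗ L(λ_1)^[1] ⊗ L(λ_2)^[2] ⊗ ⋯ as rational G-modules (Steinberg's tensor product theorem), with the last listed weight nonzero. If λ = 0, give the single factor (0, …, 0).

((1, 1),)

Compute c_i = Σ_j M_{ij} v_j with v = (-4, -7):
  c_1 = 5*-4 + -3*-7 = 1
  c_2 = 12*-4 + -7*-7 = 1
Expand coordinatewise in base 5:
  c_1 = 1 = 1·5^0
  c_2 = 1 = 1·5^0
p-restricted factor λ_0 = (1, 1)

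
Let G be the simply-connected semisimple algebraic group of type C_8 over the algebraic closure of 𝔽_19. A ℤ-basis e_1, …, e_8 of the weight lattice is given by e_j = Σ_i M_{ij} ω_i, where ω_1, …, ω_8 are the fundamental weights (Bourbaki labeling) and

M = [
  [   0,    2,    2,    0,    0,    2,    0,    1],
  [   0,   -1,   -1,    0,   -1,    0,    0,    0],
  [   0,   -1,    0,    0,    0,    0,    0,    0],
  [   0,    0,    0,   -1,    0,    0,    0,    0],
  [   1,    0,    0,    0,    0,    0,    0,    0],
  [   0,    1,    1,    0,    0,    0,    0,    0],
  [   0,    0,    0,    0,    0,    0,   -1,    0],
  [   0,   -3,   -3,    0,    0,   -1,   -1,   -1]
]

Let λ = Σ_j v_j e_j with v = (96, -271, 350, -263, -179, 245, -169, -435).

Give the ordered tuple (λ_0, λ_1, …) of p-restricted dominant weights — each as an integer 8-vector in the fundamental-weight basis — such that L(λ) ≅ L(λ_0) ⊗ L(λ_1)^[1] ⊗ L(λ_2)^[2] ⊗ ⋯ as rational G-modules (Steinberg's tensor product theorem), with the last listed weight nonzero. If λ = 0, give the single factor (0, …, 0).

((4, 5, 5, 16, 1, 3, 17, 8), (11, 5, 14, 13, 5, 4, 8, 6))

Change of basis e → ω: c = M·v where v = (96, -271, 350, -263, -179, 245, -169, -435):
  c_1 = 0*96 + 2*-271 + 2*350 + 0*-263 + 0*-179 + 2*245 + 0*-169 + 1*-435 = 213
  c_2 = 0*96 + -1*-271 + -1*350 + 0*-263 + -1*-179 + 0*245 + 0*-169 + 0*-435 = 100
  c_3 = 0*96 + -1*-271 + 0*350 + 0*-263 + 0*-179 + 0*245 + 0*-169 + 0*-435 = 271
  c_4 = 0*96 + 0*-271 + 0*350 + -1*-263 + 0*-179 + 0*245 + 0*-169 + 0*-435 = 263
  c_5 = 1*96 + 0*-271 + 0*350 + 0*-263 + 0*-179 + 0*245 + 0*-169 + 0*-435 = 96
  c_6 = 0*96 + 1*-271 + 1*350 + 0*-263 + 0*-179 + 0*245 + 0*-169 + 0*-435 = 79
  c_7 = 0*96 + 0*-271 + 0*350 + 0*-263 + 0*-179 + 0*245 + -1*-169 + 0*-435 = 169
  c_8 = 0*96 + -3*-271 + -3*350 + 0*-263 + 0*-179 + -1*245 + -1*-169 + -1*-435 = 122
Writing each c_i in base p = 19:
  c_1 = 213 = 4·19^0 + 11·19^1
  c_2 = 100 = 5·19^0 + 5·19^1
  c_3 = 271 = 5·19^0 + 14·19^1
  c_4 = 263 = 16·19^0 + 13·19^1
  c_5 = 96 = 1·19^0 + 5·19^1
  c_6 = 79 = 3·19^0 + 4·19^1
  c_7 = 169 = 17·19^0 + 8·19^1
  c_8 = 122 = 8·19^0 + 6·19^1
Factor λ_0 = (4, 5, 5, 16, 1, 3, 17, 8)
Factor λ_1 = (11, 5, 14, 13, 5, 4, 8, 6)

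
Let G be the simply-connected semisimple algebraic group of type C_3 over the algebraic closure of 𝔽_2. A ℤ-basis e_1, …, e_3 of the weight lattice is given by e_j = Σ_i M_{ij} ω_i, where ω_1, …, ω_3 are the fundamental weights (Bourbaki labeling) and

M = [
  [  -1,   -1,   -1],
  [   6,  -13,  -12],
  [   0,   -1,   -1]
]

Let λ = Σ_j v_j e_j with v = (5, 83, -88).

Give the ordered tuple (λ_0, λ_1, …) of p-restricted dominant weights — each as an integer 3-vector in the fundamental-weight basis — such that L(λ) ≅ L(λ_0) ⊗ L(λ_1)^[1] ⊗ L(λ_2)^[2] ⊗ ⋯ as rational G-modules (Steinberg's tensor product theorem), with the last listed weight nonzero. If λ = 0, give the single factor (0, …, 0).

((0, 1, 1), (0, 1, 0), (0, 1, 1))

Converting to the ω-basis (c_i = row i of M dotted with v = (5, 83, -88)):
  c_1 = -1*5 + -1*83 + -1*-88 = 0
  c_2 = 6*5 + -13*83 + -12*-88 = 7
  c_3 = 0*5 + -1*83 + -1*-88 = 5
p = 2; digits c_i = Σ_j d_{ij}·2^j, 0 ≤ d_{ij} < 2:
  c_1 = 0
  c_2 = 7 = 1·2^0 + 1·2^1 + 1·2^2
  c_3 = 5 = 1·2^0 + 0·2^1 + 1·2^2
λ_0 = (0, 1, 1)
λ_1 = (0, 1, 0)
λ_2 = (0, 1, 1)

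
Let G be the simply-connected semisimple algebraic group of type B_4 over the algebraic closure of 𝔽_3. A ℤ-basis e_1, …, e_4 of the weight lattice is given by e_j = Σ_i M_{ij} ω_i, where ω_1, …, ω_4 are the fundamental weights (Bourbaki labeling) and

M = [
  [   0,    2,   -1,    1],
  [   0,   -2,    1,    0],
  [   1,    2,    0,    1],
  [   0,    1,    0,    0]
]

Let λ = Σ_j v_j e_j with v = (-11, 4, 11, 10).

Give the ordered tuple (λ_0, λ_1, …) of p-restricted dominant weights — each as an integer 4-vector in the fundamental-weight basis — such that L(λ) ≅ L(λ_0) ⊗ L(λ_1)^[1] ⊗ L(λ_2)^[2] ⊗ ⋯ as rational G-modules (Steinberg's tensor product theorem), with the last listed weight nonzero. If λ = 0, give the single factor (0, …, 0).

((1, 0, 1, 1), (2, 1, 2, 1))

Compute c_i = Σ_j M_{ij} v_j with v = (-11, 4, 11, 10):
  c_1 = 0*-11 + 2*4 + -1*11 + 1*10 = 7
  c_2 = 0*-11 + -2*4 + 1*11 + 0*10 = 3
  c_3 = 1*-11 + 2*4 + 0*11 + 1*10 = 7
  c_4 = 0*-11 + 1*4 + 0*11 + 0*10 = 4
Base-3 expansion of each c_i:
  c_1 = 7 = 1·3^0 + 2·3^1
  c_2 = 3 = 0·3^0 + 1·3^1
  c_3 = 7 = 1·3^0 + 2·3^1
  c_4 = 4 = 1·3^0 + 1·3^1
Factor λ_0 = (1, 0, 1, 1)
Factor λ_1 = (2, 1, 2, 1)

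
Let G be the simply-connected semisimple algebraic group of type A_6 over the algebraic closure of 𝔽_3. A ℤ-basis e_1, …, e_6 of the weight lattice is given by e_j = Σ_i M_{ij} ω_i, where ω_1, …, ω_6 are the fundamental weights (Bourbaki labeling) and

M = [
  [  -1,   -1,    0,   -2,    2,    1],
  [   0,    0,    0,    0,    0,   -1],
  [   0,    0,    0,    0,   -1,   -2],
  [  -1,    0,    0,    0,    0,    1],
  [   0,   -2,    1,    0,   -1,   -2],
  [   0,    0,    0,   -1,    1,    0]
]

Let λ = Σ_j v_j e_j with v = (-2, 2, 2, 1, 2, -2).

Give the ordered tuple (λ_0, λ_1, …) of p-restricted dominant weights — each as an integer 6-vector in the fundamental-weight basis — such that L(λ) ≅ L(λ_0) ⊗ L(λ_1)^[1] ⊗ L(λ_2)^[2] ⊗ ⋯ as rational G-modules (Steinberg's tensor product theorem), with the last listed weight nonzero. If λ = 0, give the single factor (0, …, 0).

((0, 2, 2, 0, 0, 1),)

ω-coordinates c = M·v, v = (-2, 2, 2, 1, 2, -2):
  c_1 = (-1)·(-2) + (-1)·(2) + 0·2 + (-2)·(1) + 2·2 + (1)·(-2) = 0
  c_2 = (0)·(-2) + 0·2 + 0·2 + 0·1 + 0·2 + (-1)·(-2) = 2
  c_3 = (0)·(-2) + 0·2 + 0·2 + 0·1 + (-1)·(2) + (-2)·(-2) = 2
  c_4 = (-1)·(-2) + 0·2 + 0·2 + 0·1 + 0·2 + (1)·(-2) = 0
  c_5 = (0)·(-2) + (-2)·(2) + 1·2 + 0·1 + (-1)·(2) + (-2)·(-2) = 0
  c_6 = (0)·(-2) + 0·2 + 0·2 + (-1)·(1) + 1·2 + (0)·(-2) = 1
Expand coordinatewise in base 3:
  c_1 = 0
  c_2 = 2 = 2·3^0
  c_3 = 2 = 2·3^0
  c_4 = 0
  c_5 = 0
  c_6 = 1 = 1·3^0
Factor λ_0 = (0, 2, 2, 0, 0, 1)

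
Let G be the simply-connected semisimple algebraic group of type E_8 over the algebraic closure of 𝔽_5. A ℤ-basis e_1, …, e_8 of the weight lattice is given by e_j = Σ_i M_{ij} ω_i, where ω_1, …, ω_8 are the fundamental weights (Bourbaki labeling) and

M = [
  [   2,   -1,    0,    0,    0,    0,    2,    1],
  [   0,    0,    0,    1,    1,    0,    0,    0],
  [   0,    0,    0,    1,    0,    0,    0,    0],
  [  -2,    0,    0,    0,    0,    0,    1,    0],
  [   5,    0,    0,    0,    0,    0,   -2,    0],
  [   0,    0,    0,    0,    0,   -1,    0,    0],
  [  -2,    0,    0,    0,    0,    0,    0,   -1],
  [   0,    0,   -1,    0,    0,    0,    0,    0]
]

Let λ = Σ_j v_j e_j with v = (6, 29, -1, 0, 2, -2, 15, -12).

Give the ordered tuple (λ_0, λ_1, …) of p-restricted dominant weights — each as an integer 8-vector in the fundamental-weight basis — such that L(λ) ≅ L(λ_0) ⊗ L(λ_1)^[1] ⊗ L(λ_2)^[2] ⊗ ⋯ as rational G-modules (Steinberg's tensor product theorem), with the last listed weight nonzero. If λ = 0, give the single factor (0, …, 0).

In the fundamental-weight basis, λ has coordinates c = M·v (v = (6, 29, -1, 0, 2, -2, 15, -12)):
  c_1 = 2*6 + -1*29 + 0*-1 + 0*0 + 0*2 + 0*-2 + 2*15 + 1*-12 = 1
  c_2 = 0*6 + 0*29 + 0*-1 + 1*0 + 1*2 + 0*-2 + 0*15 + 0*-12 = 2
  c_3 = 0*6 + 0*29 + 0*-1 + 1*0 + 0*2 + 0*-2 + 0*15 + 0*-12 = 0
  c_4 = -2*6 + 0*29 + 0*-1 + 0*0 + 0*2 + 0*-2 + 1*15 + 0*-12 = 3
  c_5 = 5*6 + 0*29 + 0*-1 + 0*0 + 0*2 + 0*-2 + -2*15 + 0*-12 = 0
  c_6 = 0*6 + 0*29 + 0*-1 + 0*0 + 0*2 + -1*-2 + 0*15 + 0*-12 = 2
  c_7 = -2*6 + 0*29 + 0*-1 + 0*0 + 0*2 + 0*-2 + 0*15 + -1*-12 = 0
  c_8 = 0*6 + 0*29 + -1*-1 + 0*0 + 0*2 + 0*-2 + 0*15 + 0*-12 = 1
Base-5 expansion of each c_i:
  c_1 = 1 = 1·5^0
  c_2 = 2 = 2·5^0
  c_3 = 0
  c_4 = 3 = 3·5^0
  c_5 = 0
  c_6 = 2 = 2·5^0
  c_7 = 0
  c_8 = 1 = 1·5^0
λ_0 = (1, 2, 0, 3, 0, 2, 0, 1)

((1, 2, 0, 3, 0, 2, 0, 1),)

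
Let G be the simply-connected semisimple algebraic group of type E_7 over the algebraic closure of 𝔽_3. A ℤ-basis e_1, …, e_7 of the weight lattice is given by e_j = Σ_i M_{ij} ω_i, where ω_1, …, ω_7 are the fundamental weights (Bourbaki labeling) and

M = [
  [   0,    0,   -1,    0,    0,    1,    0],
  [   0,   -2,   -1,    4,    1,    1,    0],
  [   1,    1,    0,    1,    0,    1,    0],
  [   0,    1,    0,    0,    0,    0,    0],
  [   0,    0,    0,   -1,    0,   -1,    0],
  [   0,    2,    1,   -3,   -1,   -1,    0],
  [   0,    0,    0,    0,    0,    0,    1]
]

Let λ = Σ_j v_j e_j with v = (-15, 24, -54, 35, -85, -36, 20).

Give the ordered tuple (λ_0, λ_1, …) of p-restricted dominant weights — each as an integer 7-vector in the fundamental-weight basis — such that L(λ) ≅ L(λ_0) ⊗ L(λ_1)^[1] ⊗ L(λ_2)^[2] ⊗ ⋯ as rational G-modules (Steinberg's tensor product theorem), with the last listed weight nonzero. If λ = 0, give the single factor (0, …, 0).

ω-coordinates c = M·v, v = (-15, 24, -54, 35, -85, -36, 20):
  c_1 = 0*-15 + 0*24 + -1*-54 + 0*35 + 0*-85 + 1*-36 + 0*20 = 18
  c_2 = 0*-15 + -2*24 + -1*-54 + 4*35 + 1*-85 + 1*-36 + 0*20 = 25
  c_3 = 1*-15 + 1*24 + 0*-54 + 1*35 + 0*-85 + 1*-36 + 0*20 = 8
  c_4 = 0*-15 + 1*24 + 0*-54 + 0*35 + 0*-85 + 0*-36 + 0*20 = 24
  c_5 = 0*-15 + 0*24 + 0*-54 + -1*35 + 0*-85 + -1*-36 + 0*20 = 1
  c_6 = 0*-15 + 2*24 + 1*-54 + -3*35 + -1*-85 + -1*-36 + 0*20 = 10
  c_7 = 0*-15 + 0*24 + 0*-54 + 0*35 + 0*-85 + 0*-36 + 1*20 = 20
Base-3 expansion of each c_i:
  c_1 = 18 = 0·3^0 + 0·3^1 + 2·3^2
  c_2 = 25 = 1·3^0 + 2·3^1 + 2·3^2
  c_3 = 8 = 2·3^0 + 2·3^1
  c_4 = 24 = 0·3^0 + 2·3^1 + 2·3^2
  c_5 = 1 = 1·3^0
  c_6 = 10 = 1·3^0 + 0·3^1 + 1·3^2
  c_7 = 20 = 2·3^0 + 0·3^1 + 2·3^2
Factor λ_0 = (0, 1, 2, 0, 1, 1, 2)
Factor λ_1 = (0, 2, 2, 2, 0, 0, 0)
Factor λ_2 = (2, 2, 0, 2, 0, 1, 2)

((0, 1, 2, 0, 1, 1, 2), (0, 2, 2, 2, 0, 0, 0), (2, 2, 0, 2, 0, 1, 2))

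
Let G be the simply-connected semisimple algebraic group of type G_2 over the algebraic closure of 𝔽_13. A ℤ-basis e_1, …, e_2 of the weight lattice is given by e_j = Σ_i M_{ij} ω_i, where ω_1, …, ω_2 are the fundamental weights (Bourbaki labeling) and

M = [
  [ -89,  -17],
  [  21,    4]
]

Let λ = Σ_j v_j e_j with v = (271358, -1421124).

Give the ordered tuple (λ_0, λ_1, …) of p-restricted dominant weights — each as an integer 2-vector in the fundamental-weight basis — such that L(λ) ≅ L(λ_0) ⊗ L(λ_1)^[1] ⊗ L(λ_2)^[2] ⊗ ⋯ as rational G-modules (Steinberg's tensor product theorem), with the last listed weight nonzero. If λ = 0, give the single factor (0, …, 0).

((4, 8), (10, 12), (9, 4), (3, 6))

ω-coordinates c = M·v, v = (271358, -1421124):
  c_1 = (-89)·(271358) + (-17)·(-1421124) = 8246
  c_2 = (21)·(271358) + (4)·(-1421124) = 14022
Expand coordinatewise in base 13:
  c_1 = 8246 = 4·13^0 + 10·13^1 + 9·13^2 + 3·13^3
  c_2 = 14022 = 8·13^0 + 12·13^1 + 4·13^2 + 6·13^3
λ_0 = (4, 8)
λ_1 = (10, 12)
λ_2 = (9, 4)
λ_3 = (3, 6)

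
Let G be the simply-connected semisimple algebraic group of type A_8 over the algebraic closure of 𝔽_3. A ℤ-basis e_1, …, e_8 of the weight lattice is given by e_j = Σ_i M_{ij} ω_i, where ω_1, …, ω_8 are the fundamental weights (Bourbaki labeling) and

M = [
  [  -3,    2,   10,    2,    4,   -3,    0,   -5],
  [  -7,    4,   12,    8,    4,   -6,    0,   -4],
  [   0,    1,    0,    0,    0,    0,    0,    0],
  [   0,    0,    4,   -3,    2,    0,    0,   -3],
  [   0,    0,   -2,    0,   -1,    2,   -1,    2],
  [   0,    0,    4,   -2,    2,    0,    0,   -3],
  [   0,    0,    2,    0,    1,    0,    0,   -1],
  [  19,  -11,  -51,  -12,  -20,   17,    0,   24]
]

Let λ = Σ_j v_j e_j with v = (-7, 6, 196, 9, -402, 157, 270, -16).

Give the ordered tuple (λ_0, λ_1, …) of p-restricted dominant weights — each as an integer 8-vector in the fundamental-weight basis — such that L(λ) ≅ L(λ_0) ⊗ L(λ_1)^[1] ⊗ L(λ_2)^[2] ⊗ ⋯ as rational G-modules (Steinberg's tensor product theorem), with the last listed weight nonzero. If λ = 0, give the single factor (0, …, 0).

Converting to the ω-basis (c_i = row i of M dotted with v = (-7, 6, 196, 9, -402, 157, 270, -16)):
  c_1 = (-3)·(-7) + (2)·(6) + (10)·(196) + (2)·(9) + (4)·(-402) + (-3)·(157) + (0)·(270) + (-5)·(-16) = 12
  c_2 = (-7)·(-7) + (4)·(6) + (12)·(196) + (8)·(9) + (4)·(-402) + (-6)·(157) + (0)·(270) + (-4)·(-16) = 11
  c_3 = (0)·(-7) + (1)·(6) + (0)·(196) + (0)·(9) + (0)·(-402) + (0)·(157) + (0)·(270) + (0)·(-16) = 6
  c_4 = (0)·(-7) + (0)·(6) + (4)·(196) + (-3)·(9) + (2)·(-402) + (0)·(157) + (0)·(270) + (-3)·(-16) = 1
  c_5 = (0)·(-7) + (0)·(6) + (-2)·(196) + (0)·(9) + (-1)·(-402) + (2)·(157) + (-1)·(270) + (2)·(-16) = 22
  c_6 = (0)·(-7) + (0)·(6) + (4)·(196) + (-2)·(9) + (2)·(-402) + (0)·(157) + (0)·(270) + (-3)·(-16) = 10
  c_7 = (0)·(-7) + (0)·(6) + (2)·(196) + (0)·(9) + (1)·(-402) + (0)·(157) + (0)·(270) + (-1)·(-16) = 6
  c_8 = (19)·(-7) + (-11)·(6) + (-51)·(196) + (-12)·(9) + (-20)·(-402) + (17)·(157) + (0)·(270) + (24)·(-16) = 22
Base-3 expansion of each c_i:
  c_1 = 12 = 0·3^0 + 1·3^1 + 1·3^2
  c_2 = 11 = 2·3^0 + 0·3^1 + 1·3^2
  c_3 = 6 = 0·3^0 + 2·3^1
  c_4 = 1 = 1·3^0
  c_5 = 22 = 1·3^0 + 1·3^1 + 2·3^2
  c_6 = 10 = 1·3^0 + 0·3^1 + 1·3^2
  c_7 = 6 = 0·3^0 + 2·3^1
  c_8 = 22 = 1·3^0 + 1·3^1 + 2·3^2
Factor λ_0 = (0, 2, 0, 1, 1, 1, 0, 1)
Factor λ_1 = (1, 0, 2, 0, 1, 0, 2, 1)
Factor λ_2 = (1, 1, 0, 0, 2, 1, 0, 2)

((0, 2, 0, 1, 1, 1, 0, 1), (1, 0, 2, 0, 1, 0, 2, 1), (1, 1, 0, 0, 2, 1, 0, 2))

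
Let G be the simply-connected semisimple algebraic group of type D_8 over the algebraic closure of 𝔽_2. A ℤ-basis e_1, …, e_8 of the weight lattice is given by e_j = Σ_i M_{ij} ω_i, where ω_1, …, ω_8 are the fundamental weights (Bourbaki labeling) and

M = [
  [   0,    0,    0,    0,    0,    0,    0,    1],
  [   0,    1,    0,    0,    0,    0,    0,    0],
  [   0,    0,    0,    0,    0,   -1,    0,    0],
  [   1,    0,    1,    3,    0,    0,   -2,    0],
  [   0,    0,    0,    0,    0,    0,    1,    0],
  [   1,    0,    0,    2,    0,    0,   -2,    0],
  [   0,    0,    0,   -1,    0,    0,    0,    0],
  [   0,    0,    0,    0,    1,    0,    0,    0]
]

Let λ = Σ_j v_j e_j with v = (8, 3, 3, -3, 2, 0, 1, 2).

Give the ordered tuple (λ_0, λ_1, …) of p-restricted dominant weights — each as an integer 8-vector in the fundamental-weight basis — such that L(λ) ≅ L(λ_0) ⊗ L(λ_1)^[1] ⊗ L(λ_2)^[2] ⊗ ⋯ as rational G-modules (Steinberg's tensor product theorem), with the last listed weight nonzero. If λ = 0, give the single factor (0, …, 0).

((0, 1, 0, 0, 1, 0, 1, 0), (1, 1, 0, 0, 0, 0, 1, 1))

Converting to the ω-basis (c_i = row i of M dotted with v = (8, 3, 3, -3, 2, 0, 1, 2)):
  c_1 = 0*8 + 0*3 + 0*3 + 0*-3 + 0*2 + 0*0 + 0*1 + 1*2 = 2
  c_2 = 0*8 + 1*3 + 0*3 + 0*-3 + 0*2 + 0*0 + 0*1 + 0*2 = 3
  c_3 = 0*8 + 0*3 + 0*3 + 0*-3 + 0*2 + -1*0 + 0*1 + 0*2 = 0
  c_4 = 1*8 + 0*3 + 1*3 + 3*-3 + 0*2 + 0*0 + -2*1 + 0*2 = 0
  c_5 = 0*8 + 0*3 + 0*3 + 0*-3 + 0*2 + 0*0 + 1*1 + 0*2 = 1
  c_6 = 1*8 + 0*3 + 0*3 + 2*-3 + 0*2 + 0*0 + -2*1 + 0*2 = 0
  c_7 = 0*8 + 0*3 + 0*3 + -1*-3 + 0*2 + 0*0 + 0*1 + 0*2 = 3
  c_8 = 0*8 + 0*3 + 0*3 + 0*-3 + 1*2 + 0*0 + 0*1 + 0*2 = 2
Writing each c_i in base p = 2:
  c_1 = 2 = 0·2^0 + 1·2^1
  c_2 = 3 = 1·2^0 + 1·2^1
  c_3 = 0
  c_4 = 0
  c_5 = 1 = 1·2^0
  c_6 = 0
  c_7 = 3 = 1·2^0 + 1·2^1
  c_8 = 2 = 0·2^0 + 1·2^1
Factor λ_0 = (0, 1, 0, 0, 1, 0, 1, 0)
Factor λ_1 = (1, 1, 0, 0, 0, 0, 1, 1)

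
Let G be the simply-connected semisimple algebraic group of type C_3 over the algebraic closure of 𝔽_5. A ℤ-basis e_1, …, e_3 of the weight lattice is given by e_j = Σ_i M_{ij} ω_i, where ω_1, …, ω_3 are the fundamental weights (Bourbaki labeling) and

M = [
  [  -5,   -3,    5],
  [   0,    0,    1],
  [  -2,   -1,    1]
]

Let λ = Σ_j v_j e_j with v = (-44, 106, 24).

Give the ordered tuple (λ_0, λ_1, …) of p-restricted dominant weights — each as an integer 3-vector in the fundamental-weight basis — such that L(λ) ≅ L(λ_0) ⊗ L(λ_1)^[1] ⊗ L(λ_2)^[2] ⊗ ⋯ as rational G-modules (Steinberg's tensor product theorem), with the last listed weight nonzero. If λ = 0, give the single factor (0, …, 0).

((2, 4, 1), (4, 4, 1))

Change of basis e → ω: c = M·v where v = (-44, 106, 24):
  c_1 = (-5)·(-44) + (-3)·(106) + (5)·(24) = 22
  c_2 = (0)·(-44) + (0)·(106) + (1)·(24) = 24
  c_3 = (-2)·(-44) + (-1)·(106) + (1)·(24) = 6
Expand coordinatewise in base 5:
  c_1 = 22 = 2·5^0 + 4·5^1
  c_2 = 24 = 4·5^0 + 4·5^1
  c_3 = 6 = 1·5^0 + 1·5^1
λ_0 = (2, 4, 1)
λ_1 = (4, 4, 1)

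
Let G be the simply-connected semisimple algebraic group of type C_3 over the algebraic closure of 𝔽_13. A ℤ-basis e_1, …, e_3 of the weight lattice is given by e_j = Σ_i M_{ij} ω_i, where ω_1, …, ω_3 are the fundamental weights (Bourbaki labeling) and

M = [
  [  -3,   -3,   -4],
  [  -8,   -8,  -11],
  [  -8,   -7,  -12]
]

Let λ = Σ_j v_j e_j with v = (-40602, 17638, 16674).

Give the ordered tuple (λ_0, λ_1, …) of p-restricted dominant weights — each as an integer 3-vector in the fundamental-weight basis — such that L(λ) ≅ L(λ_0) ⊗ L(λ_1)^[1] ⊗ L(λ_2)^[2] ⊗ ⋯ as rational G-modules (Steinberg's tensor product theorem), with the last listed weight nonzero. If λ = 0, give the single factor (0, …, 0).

In the fundamental-weight basis, λ has coordinates c = M·v (v = (-40602, 17638, 16674)):
  c_1 = -3*-40602 + -3*17638 + -4*16674 = 2196
  c_2 = -8*-40602 + -8*17638 + -11*16674 = 298
  c_3 = -8*-40602 + -7*17638 + -12*16674 = 1262
Expand coordinatewise in base 13:
  c_1 = 2196 = 12·13^0 + 12·13^1 + 12·13^2
  c_2 = 298 = 12·13^0 + 9·13^1 + 1·13^2
  c_3 = 1262 = 1·13^0 + 6·13^1 + 7·13^2
Factor λ_0 = (12, 12, 1)
Factor λ_1 = (12, 9, 6)
Factor λ_2 = (12, 1, 7)

((12, 12, 1), (12, 9, 6), (12, 1, 7))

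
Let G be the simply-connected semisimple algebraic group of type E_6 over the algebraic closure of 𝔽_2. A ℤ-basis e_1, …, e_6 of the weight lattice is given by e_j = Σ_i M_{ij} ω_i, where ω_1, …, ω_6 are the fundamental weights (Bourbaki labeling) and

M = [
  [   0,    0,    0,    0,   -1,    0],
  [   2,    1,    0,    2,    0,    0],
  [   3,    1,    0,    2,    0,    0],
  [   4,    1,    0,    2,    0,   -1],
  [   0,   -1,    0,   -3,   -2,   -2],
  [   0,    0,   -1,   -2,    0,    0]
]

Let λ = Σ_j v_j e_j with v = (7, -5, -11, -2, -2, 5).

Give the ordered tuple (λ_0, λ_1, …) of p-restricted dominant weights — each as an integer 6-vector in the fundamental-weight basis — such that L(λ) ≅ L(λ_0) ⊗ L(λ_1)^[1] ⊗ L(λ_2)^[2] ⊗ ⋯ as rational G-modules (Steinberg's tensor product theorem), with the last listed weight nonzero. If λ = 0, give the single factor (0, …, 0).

ω-coordinates c = M·v, v = (7, -5, -11, -2, -2, 5):
  c_1 = 0·7 + (0)·(-5) + (0)·(-11) + (0)·(-2) + (-1)·(-2) + 0·5 = 2
  c_2 = 2·7 + (1)·(-5) + (0)·(-11) + (2)·(-2) + (0)·(-2) + 0·5 = 5
  c_3 = 3·7 + (1)·(-5) + (0)·(-11) + (2)·(-2) + (0)·(-2) + 0·5 = 12
  c_4 = 4·7 + (1)·(-5) + (0)·(-11) + (2)·(-2) + (0)·(-2) + (-1)·(5) = 14
  c_5 = 0·7 + (-1)·(-5) + (0)·(-11) + (-3)·(-2) + (-2)·(-2) + (-2)·(5) = 5
  c_6 = 0·7 + (0)·(-5) + (-1)·(-11) + (-2)·(-2) + (0)·(-2) + 0·5 = 15
Writing each c_i in base p = 2:
  c_1 = 2 = 0·2^0 + 1·2^1
  c_2 = 5 = 1·2^0 + 0·2^1 + 1·2^2
  c_3 = 12 = 0·2^0 + 0·2^1 + 1·2^2 + 1·2^3
  c_4 = 14 = 0·2^0 + 1·2^1 + 1·2^2 + 1·2^3
  c_5 = 5 = 1·2^0 + 0·2^1 + 1·2^2
  c_6 = 15 = 1·2^0 + 1·2^1 + 1·2^2 + 1·2^3
λ_0 = (0, 1, 0, 0, 1, 1)
λ_1 = (1, 0, 0, 1, 0, 1)
λ_2 = (0, 1, 1, 1, 1, 1)
λ_3 = (0, 0, 1, 1, 0, 1)

((0, 1, 0, 0, 1, 1), (1, 0, 0, 1, 0, 1), (0, 1, 1, 1, 1, 1), (0, 0, 1, 1, 0, 1))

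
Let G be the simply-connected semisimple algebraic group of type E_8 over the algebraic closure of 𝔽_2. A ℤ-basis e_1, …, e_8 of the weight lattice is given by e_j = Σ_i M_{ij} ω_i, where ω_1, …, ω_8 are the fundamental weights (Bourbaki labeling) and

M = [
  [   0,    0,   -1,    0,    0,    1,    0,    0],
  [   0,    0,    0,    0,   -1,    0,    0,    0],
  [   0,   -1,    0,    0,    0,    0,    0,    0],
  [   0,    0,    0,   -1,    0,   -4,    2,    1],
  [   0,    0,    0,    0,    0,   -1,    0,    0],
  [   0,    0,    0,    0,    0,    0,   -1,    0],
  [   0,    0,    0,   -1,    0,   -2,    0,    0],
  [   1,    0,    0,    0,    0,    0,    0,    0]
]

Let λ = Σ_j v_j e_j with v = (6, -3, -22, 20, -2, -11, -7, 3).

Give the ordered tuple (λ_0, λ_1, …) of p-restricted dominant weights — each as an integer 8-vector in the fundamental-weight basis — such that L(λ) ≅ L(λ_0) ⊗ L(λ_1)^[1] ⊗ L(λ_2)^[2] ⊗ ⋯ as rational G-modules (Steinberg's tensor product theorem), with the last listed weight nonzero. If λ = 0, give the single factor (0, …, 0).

((1, 0, 1, 1, 1, 1, 0, 0), (1, 1, 1, 0, 1, 1, 1, 1), (0, 0, 0, 1, 0, 1, 0, 1), (1, 0, 0, 1, 1, 0, 0, 0))

ω-coordinates c = M·v, v = (6, -3, -22, 20, -2, -11, -7, 3):
  c_1 = 0·6 + (0)·(-3) + (-1)·(-22) + 0·20 + (0)·(-2) + (1)·(-11) + (0)·(-7) + 0·3 = 11
  c_2 = 0·6 + (0)·(-3) + (0)·(-22) + 0·20 + (-1)·(-2) + (0)·(-11) + (0)·(-7) + 0·3 = 2
  c_3 = 0·6 + (-1)·(-3) + (0)·(-22) + 0·20 + (0)·(-2) + (0)·(-11) + (0)·(-7) + 0·3 = 3
  c_4 = 0·6 + (0)·(-3) + (0)·(-22) + (-1)·(20) + (0)·(-2) + (-4)·(-11) + (2)·(-7) + 1·3 = 13
  c_5 = 0·6 + (0)·(-3) + (0)·(-22) + 0·20 + (0)·(-2) + (-1)·(-11) + (0)·(-7) + 0·3 = 11
  c_6 = 0·6 + (0)·(-3) + (0)·(-22) + 0·20 + (0)·(-2) + (0)·(-11) + (-1)·(-7) + 0·3 = 7
  c_7 = 0·6 + (0)·(-3) + (0)·(-22) + (-1)·(20) + (0)·(-2) + (-2)·(-11) + (0)·(-7) + 0·3 = 2
  c_8 = 1·6 + (0)·(-3) + (0)·(-22) + 0·20 + (0)·(-2) + (0)·(-11) + (0)·(-7) + 0·3 = 6
p = 2; digits c_i = Σ_j d_{ij}·2^j, 0 ≤ d_{ij} < 2:
  c_1 = 11 = 1·2^0 + 1·2^1 + 0·2^2 + 1·2^3
  c_2 = 2 = 0·2^0 + 1·2^1
  c_3 = 3 = 1·2^0 + 1·2^1
  c_4 = 13 = 1·2^0 + 0·2^1 + 1·2^2 + 1·2^3
  c_5 = 11 = 1·2^0 + 1·2^1 + 0·2^2 + 1·2^3
  c_6 = 7 = 1·2^0 + 1·2^1 + 1·2^2
  c_7 = 2 = 0·2^0 + 1·2^1
  c_8 = 6 = 0·2^0 + 1·2^1 + 1·2^2
Factor λ_0 = (1, 0, 1, 1, 1, 1, 0, 0)
Factor λ_1 = (1, 1, 1, 0, 1, 1, 1, 1)
Factor λ_2 = (0, 0, 0, 1, 0, 1, 0, 1)
Factor λ_3 = (1, 0, 0, 1, 1, 0, 0, 0)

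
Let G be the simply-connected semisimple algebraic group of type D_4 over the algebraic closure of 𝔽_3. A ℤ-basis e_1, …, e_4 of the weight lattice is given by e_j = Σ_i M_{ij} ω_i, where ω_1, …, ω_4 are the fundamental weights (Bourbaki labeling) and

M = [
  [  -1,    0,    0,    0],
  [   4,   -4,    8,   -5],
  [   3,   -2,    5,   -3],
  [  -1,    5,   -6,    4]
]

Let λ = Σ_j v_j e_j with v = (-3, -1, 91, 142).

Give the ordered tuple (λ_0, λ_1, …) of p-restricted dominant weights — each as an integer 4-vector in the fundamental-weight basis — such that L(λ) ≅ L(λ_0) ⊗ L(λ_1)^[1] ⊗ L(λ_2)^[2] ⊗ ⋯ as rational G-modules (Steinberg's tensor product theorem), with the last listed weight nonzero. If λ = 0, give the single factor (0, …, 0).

((0, 1, 1, 2), (1, 0, 1, 0), (0, 1, 2, 2))

Change of basis e → ω: c = M·v where v = (-3, -1, 91, 142):
  c_1 = (-1)·(-3) + (0)·(-1) + (0)·(91) + (0)·(142) = 3
  c_2 = (4)·(-3) + (-4)·(-1) + (8)·(91) + (-5)·(142) = 10
  c_3 = (3)·(-3) + (-2)·(-1) + (5)·(91) + (-3)·(142) = 22
  c_4 = (-1)·(-3) + (5)·(-1) + (-6)·(91) + (4)·(142) = 20
Expand coordinatewise in base 3:
  c_1 = 3 = 0·3^0 + 1·3^1
  c_2 = 10 = 1·3^0 + 0·3^1 + 1·3^2
  c_3 = 22 = 1·3^0 + 1·3^1 + 2·3^2
  c_4 = 20 = 2·3^0 + 0·3^1 + 2·3^2
p-restricted factor λ_0 = (0, 1, 1, 2)
p-restricted factor λ_1 = (1, 0, 1, 0)
p-restricted factor λ_2 = (0, 1, 2, 2)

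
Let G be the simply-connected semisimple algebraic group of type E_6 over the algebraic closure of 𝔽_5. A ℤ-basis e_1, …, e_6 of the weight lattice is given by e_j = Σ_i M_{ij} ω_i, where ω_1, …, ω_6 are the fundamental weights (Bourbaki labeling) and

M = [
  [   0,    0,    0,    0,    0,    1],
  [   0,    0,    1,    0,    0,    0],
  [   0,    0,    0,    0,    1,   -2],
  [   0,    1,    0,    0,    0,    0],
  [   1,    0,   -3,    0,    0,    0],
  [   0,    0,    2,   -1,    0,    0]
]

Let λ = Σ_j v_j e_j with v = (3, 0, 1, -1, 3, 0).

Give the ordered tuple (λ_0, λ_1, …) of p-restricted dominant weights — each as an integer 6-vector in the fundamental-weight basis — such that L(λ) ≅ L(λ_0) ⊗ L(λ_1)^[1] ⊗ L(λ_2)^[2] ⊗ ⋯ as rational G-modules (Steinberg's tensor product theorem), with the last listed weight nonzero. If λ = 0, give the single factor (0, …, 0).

((0, 1, 3, 0, 0, 3),)

In the fundamental-weight basis, λ has coordinates c = M·v (v = (3, 0, 1, -1, 3, 0)):
  c_1 = 0·3 + 0·0 + 0·1 + (0)·(-1) + 0·3 + 1·0 = 0
  c_2 = 0·3 + 0·0 + 1·1 + (0)·(-1) + 0·3 + 0·0 = 1
  c_3 = 0·3 + 0·0 + 0·1 + (0)·(-1) + 1·3 + (-2)·(0) = 3
  c_4 = 0·3 + 1·0 + 0·1 + (0)·(-1) + 0·3 + 0·0 = 0
  c_5 = 1·3 + 0·0 + (-3)·(1) + (0)·(-1) + 0·3 + 0·0 = 0
  c_6 = 0·3 + 0·0 + 2·1 + (-1)·(-1) + 0·3 + 0·0 = 3
Base-5 expansion of each c_i:
  c_1 = 0
  c_2 = 1 = 1·5^0
  c_3 = 3 = 3·5^0
  c_4 = 0
  c_5 = 0
  c_6 = 3 = 3·5^0
λ_0 = (0, 1, 3, 0, 0, 3)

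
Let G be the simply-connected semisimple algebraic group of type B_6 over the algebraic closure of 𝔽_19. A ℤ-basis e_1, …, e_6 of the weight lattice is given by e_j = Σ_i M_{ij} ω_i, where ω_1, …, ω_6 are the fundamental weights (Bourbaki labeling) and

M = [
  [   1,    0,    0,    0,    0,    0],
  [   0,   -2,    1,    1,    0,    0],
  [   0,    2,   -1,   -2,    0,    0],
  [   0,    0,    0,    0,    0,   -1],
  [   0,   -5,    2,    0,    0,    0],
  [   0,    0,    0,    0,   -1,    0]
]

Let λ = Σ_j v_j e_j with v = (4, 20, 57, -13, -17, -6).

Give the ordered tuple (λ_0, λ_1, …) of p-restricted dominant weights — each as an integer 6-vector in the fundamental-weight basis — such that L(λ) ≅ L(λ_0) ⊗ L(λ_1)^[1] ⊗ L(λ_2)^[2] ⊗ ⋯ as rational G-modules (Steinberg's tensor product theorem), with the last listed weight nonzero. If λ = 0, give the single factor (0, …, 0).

ω-coordinates c = M·v, v = (4, 20, 57, -13, -17, -6):
  c_1 = 1·4 + 0·20 + 0·57 + (0)·(-13) + (0)·(-17) + (0)·(-6) = 4
  c_2 = 0·4 + (-2)·(20) + 1·57 + (1)·(-13) + (0)·(-17) + (0)·(-6) = 4
  c_3 = 0·4 + 2·20 + (-1)·(57) + (-2)·(-13) + (0)·(-17) + (0)·(-6) = 9
  c_4 = 0·4 + 0·20 + 0·57 + (0)·(-13) + (0)·(-17) + (-1)·(-6) = 6
  c_5 = 0·4 + (-5)·(20) + 2·57 + (0)·(-13) + (0)·(-17) + (0)·(-6) = 14
  c_6 = 0·4 + 0·20 + 0·57 + (0)·(-13) + (-1)·(-17) + (0)·(-6) = 17
Expand coordinatewise in base 19:
  c_1 = 4 = 4·19^0
  c_2 = 4 = 4·19^0
  c_3 = 9 = 9·19^0
  c_4 = 6 = 6·19^0
  c_5 = 14 = 14·19^0
  c_6 = 17 = 17·19^0
Factor λ_0 = (4, 4, 9, 6, 14, 17)

((4, 4, 9, 6, 14, 17),)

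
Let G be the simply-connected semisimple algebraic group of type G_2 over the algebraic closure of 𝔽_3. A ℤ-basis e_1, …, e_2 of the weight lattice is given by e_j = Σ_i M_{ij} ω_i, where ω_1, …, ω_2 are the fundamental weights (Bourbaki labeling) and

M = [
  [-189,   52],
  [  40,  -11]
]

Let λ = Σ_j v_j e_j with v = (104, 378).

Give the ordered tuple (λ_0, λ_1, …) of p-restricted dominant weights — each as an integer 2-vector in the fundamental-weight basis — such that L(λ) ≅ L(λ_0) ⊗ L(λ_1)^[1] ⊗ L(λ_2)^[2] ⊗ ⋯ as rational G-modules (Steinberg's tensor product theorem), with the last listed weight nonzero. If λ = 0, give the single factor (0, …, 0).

Converting to the ω-basis (c_i = row i of M dotted with v = (104, 378)):
  c_1 = -189*104 + 52*378 = 0
  c_2 = 40*104 + -11*378 = 2
Writing each c_i in base p = 3:
  c_1 = 0
  c_2 = 2 = 2·3^0
λ_0 = (0, 2)

((0, 2),)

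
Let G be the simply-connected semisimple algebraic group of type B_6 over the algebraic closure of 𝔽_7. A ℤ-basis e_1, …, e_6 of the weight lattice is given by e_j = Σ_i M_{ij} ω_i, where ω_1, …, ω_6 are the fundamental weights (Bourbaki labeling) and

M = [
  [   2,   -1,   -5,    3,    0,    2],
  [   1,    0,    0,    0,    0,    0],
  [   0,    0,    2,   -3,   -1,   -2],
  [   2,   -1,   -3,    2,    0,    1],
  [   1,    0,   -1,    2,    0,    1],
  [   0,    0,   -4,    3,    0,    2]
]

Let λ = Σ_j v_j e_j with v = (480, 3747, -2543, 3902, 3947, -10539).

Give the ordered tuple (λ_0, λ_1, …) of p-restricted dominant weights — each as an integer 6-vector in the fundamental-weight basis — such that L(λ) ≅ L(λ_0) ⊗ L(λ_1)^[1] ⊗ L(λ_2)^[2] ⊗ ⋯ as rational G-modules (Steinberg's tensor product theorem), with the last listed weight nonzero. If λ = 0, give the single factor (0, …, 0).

((3, 4, 3, 0, 1, 2), (2, 5, 6, 0, 6, 2), (4, 2, 6, 1, 5, 2), (1, 1, 0, 6, 0, 2))

In the fundamental-weight basis, λ has coordinates c = M·v (v = (480, 3747, -2543, 3902, 3947, -10539)):
  c_1 = 2·480 + (-1)·(3747) + (-5)·(-2543) + 3·3902 + 0·3947 + (2)·(-10539) = 556
  c_2 = 1·480 + 0·3747 + (0)·(-2543) + 0·3902 + 0·3947 + (0)·(-10539) = 480
  c_3 = 0·480 + 0·3747 + (2)·(-2543) + (-3)·(3902) + (-1)·(3947) + (-2)·(-10539) = 339
  c_4 = 2·480 + (-1)·(3747) + (-3)·(-2543) + 2·3902 + 0·3947 + (1)·(-10539) = 2107
  c_5 = 1·480 + 0·3747 + (-1)·(-2543) + 2·3902 + 0·3947 + (1)·(-10539) = 288
  c_6 = 0·480 + 0·3747 + (-4)·(-2543) + 3·3902 + 0·3947 + (2)·(-10539) = 800
Writing each c_i in base p = 7:
  c_1 = 556 = 3·7^0 + 2·7^1 + 4·7^2 + 1·7^3
  c_2 = 480 = 4·7^0 + 5·7^1 + 2·7^2 + 1·7^3
  c_3 = 339 = 3·7^0 + 6·7^1 + 6·7^2
  c_4 = 2107 = 0·7^0 + 0·7^1 + 1·7^2 + 6·7^3
  c_5 = 288 = 1·7^0 + 6·7^1 + 5·7^2
  c_6 = 800 = 2·7^0 + 2·7^1 + 2·7^2 + 2·7^3
Factor λ_0 = (3, 4, 3, 0, 1, 2)
Factor λ_1 = (2, 5, 6, 0, 6, 2)
Factor λ_2 = (4, 2, 6, 1, 5, 2)
Factor λ_3 = (1, 1, 0, 6, 0, 2)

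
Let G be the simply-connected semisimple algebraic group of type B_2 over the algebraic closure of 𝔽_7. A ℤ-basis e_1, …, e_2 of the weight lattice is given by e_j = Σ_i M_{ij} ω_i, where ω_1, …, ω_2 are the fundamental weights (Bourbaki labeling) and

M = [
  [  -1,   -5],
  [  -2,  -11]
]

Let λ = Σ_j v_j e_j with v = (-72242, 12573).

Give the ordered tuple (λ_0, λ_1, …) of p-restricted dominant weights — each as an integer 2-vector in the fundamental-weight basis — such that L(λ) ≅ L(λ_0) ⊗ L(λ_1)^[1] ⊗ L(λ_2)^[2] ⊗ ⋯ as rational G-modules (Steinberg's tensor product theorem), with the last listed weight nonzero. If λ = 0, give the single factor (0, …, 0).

Converting to the ω-basis (c_i = row i of M dotted with v = (-72242, 12573)):
  c_1 = -1*-72242 + -5*12573 = 9377
  c_2 = -2*-72242 + -11*12573 = 6181
Expand coordinatewise in base 7:
  c_1 = 9377 = 4·7^0 + 2·7^1 + 2·7^2 + 6·7^3 + 3·7^4
  c_2 = 6181 = 0·7^0 + 1·7^1 + 0·7^2 + 4·7^3 + 2·7^4
λ_0 = (4, 0)
λ_1 = (2, 1)
λ_2 = (2, 0)
λ_3 = (6, 4)
λ_4 = (3, 2)

((4, 0), (2, 1), (2, 0), (6, 4), (3, 2))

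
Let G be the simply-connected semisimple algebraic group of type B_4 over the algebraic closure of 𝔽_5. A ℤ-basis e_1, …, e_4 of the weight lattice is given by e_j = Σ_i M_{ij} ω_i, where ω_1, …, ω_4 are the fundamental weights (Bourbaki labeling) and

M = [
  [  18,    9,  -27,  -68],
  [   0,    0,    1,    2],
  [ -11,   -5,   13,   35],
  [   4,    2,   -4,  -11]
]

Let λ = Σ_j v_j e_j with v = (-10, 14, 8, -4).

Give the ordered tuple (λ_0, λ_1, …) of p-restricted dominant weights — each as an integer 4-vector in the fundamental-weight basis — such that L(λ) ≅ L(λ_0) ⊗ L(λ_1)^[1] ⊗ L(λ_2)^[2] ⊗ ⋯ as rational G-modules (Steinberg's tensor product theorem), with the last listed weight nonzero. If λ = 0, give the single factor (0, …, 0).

ω-coordinates c = M·v, v = (-10, 14, 8, -4):
  c_1 = (18)·(-10) + (9)·(14) + (-27)·(8) + (-68)·(-4) = 2
  c_2 = (0)·(-10) + (0)·(14) + (1)·(8) + (2)·(-4) = 0
  c_3 = (-11)·(-10) + (-5)·(14) + (13)·(8) + (35)·(-4) = 4
  c_4 = (4)·(-10) + (2)·(14) + (-4)·(8) + (-11)·(-4) = 0
Expand coordinatewise in base 5:
  c_1 = 2 = 2·5^0
  c_2 = 0
  c_3 = 4 = 4·5^0
  c_4 = 0
λ_0 = (2, 0, 4, 0)

((2, 0, 4, 0),)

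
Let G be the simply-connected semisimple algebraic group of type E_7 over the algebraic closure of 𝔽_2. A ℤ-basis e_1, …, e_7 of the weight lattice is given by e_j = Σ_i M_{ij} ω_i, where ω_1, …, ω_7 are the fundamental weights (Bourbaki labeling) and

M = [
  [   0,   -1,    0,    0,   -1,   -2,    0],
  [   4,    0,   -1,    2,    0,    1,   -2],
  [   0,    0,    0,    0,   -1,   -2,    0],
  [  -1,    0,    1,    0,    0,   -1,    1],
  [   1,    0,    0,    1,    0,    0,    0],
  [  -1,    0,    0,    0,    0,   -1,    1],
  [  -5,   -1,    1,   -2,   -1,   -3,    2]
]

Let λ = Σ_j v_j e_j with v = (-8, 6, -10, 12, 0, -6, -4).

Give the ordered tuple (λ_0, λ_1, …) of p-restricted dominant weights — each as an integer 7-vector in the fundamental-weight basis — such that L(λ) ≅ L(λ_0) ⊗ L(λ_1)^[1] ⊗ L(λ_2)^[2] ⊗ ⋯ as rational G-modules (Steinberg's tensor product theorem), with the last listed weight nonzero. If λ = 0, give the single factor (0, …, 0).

Converting to the ω-basis (c_i = row i of M dotted with v = (-8, 6, -10, 12, 0, -6, -4)):
  c_1 = 0*-8 + -1*6 + 0*-10 + 0*12 + -1*0 + -2*-6 + 0*-4 = 6
  c_2 = 4*-8 + 0*6 + -1*-10 + 2*12 + 0*0 + 1*-6 + -2*-4 = 4
  c_3 = 0*-8 + 0*6 + 0*-10 + 0*12 + -1*0 + -2*-6 + 0*-4 = 12
  c_4 = -1*-8 + 0*6 + 1*-10 + 0*12 + 0*0 + -1*-6 + 1*-4 = 0
  c_5 = 1*-8 + 0*6 + 0*-10 + 1*12 + 0*0 + 0*-6 + 0*-4 = 4
  c_6 = -1*-8 + 0*6 + 0*-10 + 0*12 + 0*0 + -1*-6 + 1*-4 = 10
  c_7 = -5*-8 + -1*6 + 1*-10 + -2*12 + -1*0 + -3*-6 + 2*-4 = 10
Base-2 expansion of each c_i:
  c_1 = 6 = 0·2^0 + 1·2^1 + 1·2^2
  c_2 = 4 = 0·2^0 + 0·2^1 + 1·2^2
  c_3 = 12 = 0·2^0 + 0·2^1 + 1·2^2 + 1·2^3
  c_4 = 0
  c_5 = 4 = 0·2^0 + 0·2^1 + 1·2^2
  c_6 = 10 = 0·2^0 + 1·2^1 + 0·2^2 + 1·2^3
  c_7 = 10 = 0·2^0 + 1·2^1 + 0·2^2 + 1·2^3
λ_0 = (0, 0, 0, 0, 0, 0, 0)
λ_1 = (1, 0, 0, 0, 0, 1, 1)
λ_2 = (1, 1, 1, 0, 1, 0, 0)
λ_3 = (0, 0, 1, 0, 0, 1, 1)

((0, 0, 0, 0, 0, 0, 0), (1, 0, 0, 0, 0, 1, 1), (1, 1, 1, 0, 1, 0, 0), (0, 0, 1, 0, 0, 1, 1))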